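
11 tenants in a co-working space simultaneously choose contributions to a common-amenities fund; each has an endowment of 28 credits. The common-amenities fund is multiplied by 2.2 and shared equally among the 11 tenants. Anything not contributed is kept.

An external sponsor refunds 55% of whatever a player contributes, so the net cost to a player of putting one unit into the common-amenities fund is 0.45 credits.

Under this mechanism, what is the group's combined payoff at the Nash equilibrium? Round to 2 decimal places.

Even with the mechanism, each unit contributed returns only (2.2/11) / 0.45 = 0.4444 per unit of net cost, so contributing nothing is still dominant.
Everyone keeps their endowment and the group total is 11 × 28 = 308.

308.00 credits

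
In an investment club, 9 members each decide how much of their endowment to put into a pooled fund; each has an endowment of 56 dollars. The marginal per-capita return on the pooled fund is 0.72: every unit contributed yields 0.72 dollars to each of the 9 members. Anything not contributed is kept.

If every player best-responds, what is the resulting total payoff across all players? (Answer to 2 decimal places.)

504.00 dollars

The private return per contributed unit is 0.72 < 1, so contributing 0 is dominant for every player. At the Nash equilibrium everyone keeps their 56, and the group total is 9 × 56 = 504.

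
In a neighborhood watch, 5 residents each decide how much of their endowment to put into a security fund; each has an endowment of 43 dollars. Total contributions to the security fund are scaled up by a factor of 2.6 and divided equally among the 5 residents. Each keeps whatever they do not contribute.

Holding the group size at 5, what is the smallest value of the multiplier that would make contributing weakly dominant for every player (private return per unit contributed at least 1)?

5

A contributed unit returns (multiplier)/5 to its contributor.
This reaches 1 exactly when the multiplier is 5.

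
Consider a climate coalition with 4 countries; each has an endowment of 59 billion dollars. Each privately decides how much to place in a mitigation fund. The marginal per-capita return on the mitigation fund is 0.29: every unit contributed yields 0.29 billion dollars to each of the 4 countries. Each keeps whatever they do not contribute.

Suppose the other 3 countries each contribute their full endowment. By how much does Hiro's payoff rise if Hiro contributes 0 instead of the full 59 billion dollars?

Switching from a contribution of 59 to 0 lets Hiro keep an extra 59 billion dollars, but lowers the mitigation fund by 59, which costs Hiro their own share of that drop: 0.29 × 59 = 17.11.
Net gain = 59 − 17.11 = 41.89. The private return per contributed unit (0.29) is below 1, so free-riding is indeed the best response regardless of what the others do.

41.89 billion dollars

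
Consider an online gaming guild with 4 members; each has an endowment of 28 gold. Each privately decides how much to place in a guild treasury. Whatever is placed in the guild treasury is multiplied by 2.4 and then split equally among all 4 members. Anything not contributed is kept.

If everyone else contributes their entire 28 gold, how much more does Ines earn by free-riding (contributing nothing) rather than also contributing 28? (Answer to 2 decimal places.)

Switching from a contribution of 28 to 0 lets Ines keep an extra 28 gold, but lowers the guild treasury by 28, which costs Ines their own share of that drop: 2.4/4 × 28 = 16.80.
Net gain = 28 − 16.80 = 11.20. The private return per contributed unit (0.6000) is below 1, so free-riding is indeed the best response regardless of what the others do.

11.20 gold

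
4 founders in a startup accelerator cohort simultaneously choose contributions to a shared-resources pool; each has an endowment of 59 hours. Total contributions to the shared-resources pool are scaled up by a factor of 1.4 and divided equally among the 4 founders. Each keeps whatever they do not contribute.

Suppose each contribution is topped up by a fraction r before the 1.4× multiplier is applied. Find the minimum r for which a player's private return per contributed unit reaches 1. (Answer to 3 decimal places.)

With matching at rate r, one contributed unit becomes (1 + r) in the shared-resources pool and returns 1.4 × (1 + r) / 4 to the contributor.
Setting this equal to 1: 1 + r = 4/1.4 = 2.8571.
So the minimum matching rate is r = 2.8571 − 1 = 1.857.

1.857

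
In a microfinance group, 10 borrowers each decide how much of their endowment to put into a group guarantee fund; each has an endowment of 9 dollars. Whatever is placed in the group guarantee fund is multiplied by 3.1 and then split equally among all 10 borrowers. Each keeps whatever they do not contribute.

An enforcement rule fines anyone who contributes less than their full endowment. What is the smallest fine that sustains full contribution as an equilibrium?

Given the others contribute fully, the best deviation is to contribute 0 (any partial contribution still incurs the fine and gives up units whose private return 0.3100 is below 1).
Deviating from 9 to 0 saves 9 dollars but forfeits the deviator's share of the drop in the group guarantee fund: 3.1/10 × 9 = 2.79.
So the deviation gain is 9 − 2.79 = 6.21, and the fine must be at least 6.21 dollars to wipe it out.

6.21 dollars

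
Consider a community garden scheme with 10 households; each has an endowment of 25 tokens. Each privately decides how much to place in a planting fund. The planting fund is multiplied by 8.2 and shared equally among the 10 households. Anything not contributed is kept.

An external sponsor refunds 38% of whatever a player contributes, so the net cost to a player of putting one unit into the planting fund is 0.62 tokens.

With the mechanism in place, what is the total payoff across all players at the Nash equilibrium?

2145.00 tokens

Under the mechanism each unit contributed yields (8.2/10) / 0.62 = 1.3226 back to its contributor per unit of net cost, which exceeds 1, making full contribution the dominant choice for everyone.
So the Nash equilibrium is full contribution by all 10; the group earns 10 × (25 × 0.38 + 8.2 × 25) = 2145.00.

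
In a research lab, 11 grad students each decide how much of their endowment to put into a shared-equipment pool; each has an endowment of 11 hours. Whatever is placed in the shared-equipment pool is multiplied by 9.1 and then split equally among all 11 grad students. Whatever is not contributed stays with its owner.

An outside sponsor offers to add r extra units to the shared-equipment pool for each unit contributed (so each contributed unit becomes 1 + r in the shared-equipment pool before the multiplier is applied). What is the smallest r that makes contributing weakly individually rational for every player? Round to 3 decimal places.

0.209

With matching at rate r, one contributed unit becomes (1 + r) in the shared-equipment pool and returns 9.1 × (1 + r) / 11 to the contributor.
Setting this equal to 1: 1 + r = 11/9.1 = 1.2088.
So the minimum matching rate is r = 1.2088 − 1 = 0.209.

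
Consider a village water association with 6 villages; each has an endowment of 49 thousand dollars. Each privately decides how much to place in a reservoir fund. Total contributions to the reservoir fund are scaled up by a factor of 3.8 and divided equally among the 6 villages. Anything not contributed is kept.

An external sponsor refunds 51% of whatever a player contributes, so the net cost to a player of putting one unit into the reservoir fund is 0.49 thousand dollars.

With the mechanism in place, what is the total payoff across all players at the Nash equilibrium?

Under the mechanism each unit contributed yields (3.8/6) / 0.49 = 1.2925 back to its contributor per unit of net cost, which exceeds 1, making full contribution the dominant choice for everyone.
At the Nash equilibrium everyone contributes 49. Group total payoff = 6 × (49 × 0.51 + 3.8 × 49) = 1267.14.

1267.14 thousand dollars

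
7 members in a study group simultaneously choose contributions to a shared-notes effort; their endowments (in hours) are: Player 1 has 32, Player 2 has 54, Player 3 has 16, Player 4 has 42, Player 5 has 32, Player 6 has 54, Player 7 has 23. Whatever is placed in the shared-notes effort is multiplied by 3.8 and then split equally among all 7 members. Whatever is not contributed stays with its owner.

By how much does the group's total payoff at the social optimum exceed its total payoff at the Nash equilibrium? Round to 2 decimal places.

708.40 hours

The private return per contributed unit is 3.8/7 = 0.5429 < 1 for every player regardless of endowment, so the Nash equilibrium is zero contribution and the group total is Σ E_j = 32 + 54 + 16 + 42 + 32 + 54 + 23 = 253.
Each contributed unit returns 3.800 to the group, so the social optimum is full contribution by everyone: group total = 3.800 × 253 = 961.40.
Efficiency loss = (3.800 − 1) × 253 = 708.40.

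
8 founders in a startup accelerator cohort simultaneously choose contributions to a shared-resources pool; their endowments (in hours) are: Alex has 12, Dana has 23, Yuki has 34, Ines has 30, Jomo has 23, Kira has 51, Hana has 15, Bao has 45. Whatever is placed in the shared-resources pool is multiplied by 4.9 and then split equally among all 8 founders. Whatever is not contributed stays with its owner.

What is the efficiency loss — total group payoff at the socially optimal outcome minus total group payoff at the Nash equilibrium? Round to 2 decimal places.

908.70 hours

The private return per contributed unit is 4.9/8 = 0.6125 < 1 for every player regardless of endowment, so the Nash equilibrium is zero contribution and the group total is Σ E_j = 12 + 23 + 34 + 30 + 23 + 51 + 15 + 45 = 233.
Each contributed unit returns 4.900 to the group, so the social optimum is full contribution by everyone: group total = 4.900 × 233 = 1141.70.
Efficiency loss = (4.900 − 1) × 233 = 908.70.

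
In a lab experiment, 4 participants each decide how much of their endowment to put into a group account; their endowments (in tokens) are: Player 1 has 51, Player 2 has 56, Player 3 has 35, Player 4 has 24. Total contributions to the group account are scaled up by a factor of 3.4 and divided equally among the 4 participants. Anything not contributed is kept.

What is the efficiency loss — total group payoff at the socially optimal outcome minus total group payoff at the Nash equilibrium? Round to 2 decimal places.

398.40 tokens

The private return per contributed unit is 3.4/4 = 0.8500 < 1 for every player regardless of endowment, so the Nash equilibrium is zero contribution and the group total is Σ E_j = 51 + 56 + 35 + 24 = 166.
Each contributed unit returns 3.400 to the group, so the social optimum is full contribution by everyone: group total = 3.400 × 166 = 564.40.
Efficiency loss = (3.400 − 1) × 166 = 398.40.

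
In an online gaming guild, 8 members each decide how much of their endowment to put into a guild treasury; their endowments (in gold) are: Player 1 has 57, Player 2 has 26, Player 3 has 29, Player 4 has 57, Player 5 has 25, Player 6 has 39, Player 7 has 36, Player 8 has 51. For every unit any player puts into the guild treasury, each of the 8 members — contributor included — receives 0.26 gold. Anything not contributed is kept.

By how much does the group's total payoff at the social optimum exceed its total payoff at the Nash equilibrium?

The private return per contributed unit is 0.26 < 1 for everyone, so the Nash equilibrium is zero contribution and the group total is Σ E_j = 57 + 26 + 29 + 57 + 25 + 39 + 36 + 51 = 320.
Each contributed unit returns 2.080 to the group, so the social optimum is full contribution by everyone: group total = 2.080 × 320 = 665.60.
Efficiency loss = (2.080 − 1) × 320 = 345.60.

345.60 gold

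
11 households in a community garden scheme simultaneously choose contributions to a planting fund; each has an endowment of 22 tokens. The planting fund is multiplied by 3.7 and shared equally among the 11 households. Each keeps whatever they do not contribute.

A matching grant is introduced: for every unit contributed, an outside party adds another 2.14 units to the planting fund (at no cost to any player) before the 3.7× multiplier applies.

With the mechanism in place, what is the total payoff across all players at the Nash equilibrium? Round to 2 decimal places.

2811.56 tokens

Under the mechanism each unit contributed yields 3.7 × 3.14 / 11 = 1.0562 back to its contributor per unit of net cost, which exceeds 1, making full contribution the dominant choice for everyone.
So the Nash equilibrium is full contribution by all 11; the group earns 3.7 × 3.14 × 242 = 2811.56.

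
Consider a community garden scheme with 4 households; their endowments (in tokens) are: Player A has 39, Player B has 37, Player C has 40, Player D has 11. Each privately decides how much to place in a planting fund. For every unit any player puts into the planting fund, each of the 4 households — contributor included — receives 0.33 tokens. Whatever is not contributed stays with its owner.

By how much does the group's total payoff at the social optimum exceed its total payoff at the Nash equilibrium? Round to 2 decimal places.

The private return per contributed unit is 0.33 < 1 for everyone, so the Nash equilibrium is zero contribution and the group total is Σ E_j = 39 + 37 + 40 + 11 = 127.
Each contributed unit returns 1.320 to the group, so the social optimum is full contribution by everyone: group total = 1.320 × 127 = 167.64.
Efficiency loss = (1.320 − 1) × 127 = 40.64.

40.64 tokens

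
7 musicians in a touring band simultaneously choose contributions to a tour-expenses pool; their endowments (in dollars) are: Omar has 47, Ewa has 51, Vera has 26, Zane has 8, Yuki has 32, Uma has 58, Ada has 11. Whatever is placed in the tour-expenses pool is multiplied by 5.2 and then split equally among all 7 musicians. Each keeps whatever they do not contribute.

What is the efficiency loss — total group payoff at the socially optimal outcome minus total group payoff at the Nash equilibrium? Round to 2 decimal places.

The private return per contributed unit is 5.2/7 = 0.7429 < 1 for every player regardless of endowment, so the Nash equilibrium is zero contribution and the group total is Σ E_j = 47 + 51 + 26 + 8 + 32 + 58 + 11 = 233.
Each contributed unit returns 5.200 to the group, so the social optimum is full contribution by everyone: group total = 5.200 × 233 = 1211.60.
Efficiency loss = (5.200 − 1) × 233 = 978.60.

978.60 dollars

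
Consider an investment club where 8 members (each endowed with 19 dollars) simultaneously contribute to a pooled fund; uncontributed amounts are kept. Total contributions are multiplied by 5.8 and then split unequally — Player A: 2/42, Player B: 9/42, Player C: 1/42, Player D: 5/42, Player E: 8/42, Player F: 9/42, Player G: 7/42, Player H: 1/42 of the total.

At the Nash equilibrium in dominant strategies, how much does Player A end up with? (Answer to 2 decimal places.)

34.74 dollars

Player j's private return per contributed unit is 5.8 × (j's share). Contributing is weakly dominant for j when that share is at least 1/5.8 = 0.1724, and contributing 0 is dominant otherwise.
The shares above 0.1724 belong to Player B, Player E and Player F, contributing 19 each; the remaining 5 contribute 0. Total contributed: 57.
Player A keeps 19 and receives 5.8 × 57 × 2/42 = 15.74 from the pooled fund, for a payoff of 34.74.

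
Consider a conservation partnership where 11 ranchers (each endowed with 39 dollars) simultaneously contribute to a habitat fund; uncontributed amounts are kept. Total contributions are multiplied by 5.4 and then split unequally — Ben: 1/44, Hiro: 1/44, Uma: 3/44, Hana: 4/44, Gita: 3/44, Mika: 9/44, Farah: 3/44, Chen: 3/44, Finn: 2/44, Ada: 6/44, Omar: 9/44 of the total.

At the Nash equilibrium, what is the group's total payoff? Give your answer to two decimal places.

772.20 dollars

Each unit j contributes comes back to j as 5.4 × (j's share), so j prefers to contribute only if that share exceeds 1/5.4 = 0.1852; otherwise keeping the unit dominates.
Mika and Omar are above the threshold, contributing 39 each; the remaining 9 contribute 0. Total contributed: 78.
The habitat fund pays out 5.4 × 78 = 421.20 in total (split across the unequal shares, but the aggregate is all that matters for the group sum).
The 9 free-riders keep 39 each, adding 351. Group total = 351 + 421.20 = 772.20.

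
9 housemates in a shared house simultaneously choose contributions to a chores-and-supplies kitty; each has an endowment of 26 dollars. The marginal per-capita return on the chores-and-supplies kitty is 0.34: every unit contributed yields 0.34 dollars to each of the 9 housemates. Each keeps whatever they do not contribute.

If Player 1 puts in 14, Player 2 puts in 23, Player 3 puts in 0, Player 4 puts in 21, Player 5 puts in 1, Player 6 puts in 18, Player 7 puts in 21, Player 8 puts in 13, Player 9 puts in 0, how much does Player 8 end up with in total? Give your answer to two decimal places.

Total contributed: 14 + 23 + 0 + 21 + 1 + 18 + 21 + 13 + 0 = 111.
Each receives 0.34 × 111 = 37.74 from the chores-and-supplies kitty.
Player 8 keeps 26 − 13 = 13, so Player 8's payoff is 13 + 37.74 = 50.74.

50.74 dollars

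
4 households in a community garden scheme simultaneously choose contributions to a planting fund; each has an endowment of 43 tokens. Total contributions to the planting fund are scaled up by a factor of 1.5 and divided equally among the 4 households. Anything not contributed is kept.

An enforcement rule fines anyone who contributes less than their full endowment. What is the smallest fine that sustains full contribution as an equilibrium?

Given the others contribute fully, the best deviation is to contribute 0 (any partial contribution still incurs the fine and gives up units whose private return 0.3750 is below 1).
Deviating from 43 to 0 saves 43 tokens but forfeits the deviator's share of the drop in the planting fund: 1.5/4 × 43 = 16.12.
So the deviation gain is 43 − 16.12 = 26.88, and the fine must be at least 26.88 tokens to wipe it out.

26.88 tokens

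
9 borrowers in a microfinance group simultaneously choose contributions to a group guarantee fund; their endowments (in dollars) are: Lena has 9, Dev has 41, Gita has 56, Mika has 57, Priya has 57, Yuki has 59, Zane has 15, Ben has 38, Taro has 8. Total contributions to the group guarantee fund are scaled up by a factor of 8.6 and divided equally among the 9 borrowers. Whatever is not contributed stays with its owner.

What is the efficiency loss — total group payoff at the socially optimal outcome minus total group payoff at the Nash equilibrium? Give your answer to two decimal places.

The private return per contributed unit is 8.6/9 = 0.9556 < 1 for every player regardless of endowment, so the Nash equilibrium is zero contribution and the group total is Σ E_j = 9 + 41 + 56 + 57 + 57 + 59 + 15 + 38 + 8 = 340.
Each contributed unit returns 8.600 to the group, so the social optimum is full contribution by everyone: group total = 8.600 × 340 = 2924.00.
Efficiency loss = (8.600 − 1) × 340 = 2584.00.

2584.00 dollars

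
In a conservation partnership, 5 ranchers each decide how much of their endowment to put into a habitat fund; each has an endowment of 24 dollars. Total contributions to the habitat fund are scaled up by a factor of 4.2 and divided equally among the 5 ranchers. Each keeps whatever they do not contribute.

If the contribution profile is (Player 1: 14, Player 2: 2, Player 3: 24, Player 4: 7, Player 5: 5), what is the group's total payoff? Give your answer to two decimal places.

Total contributed: 14 + 2 + 24 + 7 + 5 = 52; total kept: 5 × 24 − 52 = 68.
The habitat fund pays out 4.2 × 52 = 218.40 in aggregate.
Group total = 68 + 218.40 = 286.40.

286.40 dollars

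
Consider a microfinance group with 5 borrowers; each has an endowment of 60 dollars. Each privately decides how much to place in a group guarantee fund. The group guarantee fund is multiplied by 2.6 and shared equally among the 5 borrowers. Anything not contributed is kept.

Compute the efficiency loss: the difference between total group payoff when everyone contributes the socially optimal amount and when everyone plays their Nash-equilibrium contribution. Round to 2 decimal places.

Each contributed unit returns 2.6/5 = 0.5200 to its contributor — below 1 — so contributing 0 is dominant for every player. At the Nash equilibrium everyone keeps their 60, and the group total is 5 × 60 = 300.
Each contributed unit returns 2.600 to the group as a whole (0.5200 to each of 5 players), which exceeds 1, so the social optimum is full contribution: group total = 2.600 × 300 = 780.00.
Efficiency loss = 780.00 − 300 = 480.00.

480.00 dollars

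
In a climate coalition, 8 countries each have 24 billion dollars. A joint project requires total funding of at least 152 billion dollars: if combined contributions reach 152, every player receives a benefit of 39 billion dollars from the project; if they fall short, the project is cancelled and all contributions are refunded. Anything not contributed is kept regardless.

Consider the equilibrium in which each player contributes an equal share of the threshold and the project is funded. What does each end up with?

Equal share of the threshold: 152/8 = 19.
At this profile no one gains by cutting their contribution: any cut drops the total below 152, the project is cancelled, contributions are refunded, and the deviator ends with 24, which is less than 24 − 19 + 39 = 44. Contributing more than 19 just wastes the excess. So contributing exactly 19 is a best response.
Each player's payoff: 24 − 19 + 39 = 44.

44 billion dollars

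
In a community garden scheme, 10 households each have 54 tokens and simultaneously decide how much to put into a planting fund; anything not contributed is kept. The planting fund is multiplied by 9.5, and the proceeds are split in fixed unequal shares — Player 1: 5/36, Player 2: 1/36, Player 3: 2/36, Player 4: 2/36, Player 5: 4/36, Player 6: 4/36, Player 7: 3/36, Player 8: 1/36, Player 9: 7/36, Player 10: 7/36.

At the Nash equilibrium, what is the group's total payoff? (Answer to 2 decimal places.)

2835.00 tokens

A player with share s gets back 9.5·s per unit contributed, so full contribution is dominant for anyone with s > 1/9.5 = 0.1053 and zero contribution is dominant for anyone below.
The shares above 0.1053 belong to Player 1, Player 5, Player 6, Player 9 and Player 10, contributing 54 each; the remaining 5 contribute 0. Total contributed: 270.
The planting fund pays out 9.5 × 270 = 2565.00 in total (split across the unequal shares, but the aggregate is all that matters for the group sum).
The 5 free-riders keep 54 each, adding 270. Group total = 270 + 2565.00 = 2835.00.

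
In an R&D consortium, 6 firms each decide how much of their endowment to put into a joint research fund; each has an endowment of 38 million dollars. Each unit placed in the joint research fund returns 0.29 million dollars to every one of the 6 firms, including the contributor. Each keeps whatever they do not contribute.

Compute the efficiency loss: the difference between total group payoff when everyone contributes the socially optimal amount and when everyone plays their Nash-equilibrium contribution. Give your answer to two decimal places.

168.72 million dollars

The private return per contributed unit is 0.29 < 1, so contributing 0 is dominant for every player. At the Nash equilibrium everyone keeps their 38, and the group total is 6 × 38 = 228.
Each contributed unit returns 1.740 to the group as a whole (0.29 to each of 6 players), which exceeds 1, so the social optimum is full contribution: group total = 1.740 × 228 = 396.72.
Efficiency loss = 396.72 − 228 = 168.72.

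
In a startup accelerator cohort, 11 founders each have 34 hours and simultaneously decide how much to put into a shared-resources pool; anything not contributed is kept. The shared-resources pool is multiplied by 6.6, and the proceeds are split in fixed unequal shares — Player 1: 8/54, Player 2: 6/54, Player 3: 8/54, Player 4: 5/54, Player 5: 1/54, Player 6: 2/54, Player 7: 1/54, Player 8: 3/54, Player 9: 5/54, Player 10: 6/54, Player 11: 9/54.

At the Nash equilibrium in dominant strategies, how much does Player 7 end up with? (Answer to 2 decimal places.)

38.16 hours

A player with share s gets back 6.6·s per unit contributed, so full contribution is dominant for anyone with s > 1/6.6 = 0.1515 and zero contribution is dominant for anyone below.
Player 11 alone (share 9/54) is above the threshold, contributing 34; the remaining 10 contribute 0. Total contributed: 34.
Player 7 keeps 34 and receives 6.6 × 34 × 1/54 = 4.16 from the shared-resources pool, for a payoff of 38.16.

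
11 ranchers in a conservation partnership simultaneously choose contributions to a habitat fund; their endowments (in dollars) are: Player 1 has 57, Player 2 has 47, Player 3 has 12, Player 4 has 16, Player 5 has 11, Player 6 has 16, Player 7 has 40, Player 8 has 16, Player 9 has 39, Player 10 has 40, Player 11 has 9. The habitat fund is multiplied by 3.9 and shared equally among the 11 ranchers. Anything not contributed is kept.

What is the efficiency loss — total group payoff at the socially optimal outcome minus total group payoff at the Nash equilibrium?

The private return per contributed unit is 3.9/11 = 0.3545 < 1 for every player regardless of endowment, so the Nash equilibrium is zero contribution and the group total is Σ E_j = 57 + 47 + 12 + 16 + 11 + 16 + 40 + 16 + 39 + 40 + 9 = 303.
Each contributed unit returns 3.900 to the group, so the social optimum is full contribution by everyone: group total = 3.900 × 303 = 1181.70.
Efficiency loss = (3.900 − 1) × 303 = 878.70.

878.70 dollars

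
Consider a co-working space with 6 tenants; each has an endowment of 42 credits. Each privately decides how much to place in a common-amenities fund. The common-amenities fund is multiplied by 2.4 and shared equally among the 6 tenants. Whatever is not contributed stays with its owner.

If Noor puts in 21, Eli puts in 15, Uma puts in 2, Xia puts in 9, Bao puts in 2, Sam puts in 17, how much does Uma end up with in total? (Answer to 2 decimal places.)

Total contributed: 21 + 15 + 2 + 9 + 2 + 17 = 66.
Each receives 2.4 × 66 / 6 = 26.40 from the common-amenities fund.
Uma keeps 42 − 2 = 40, so Uma's payoff is 40 + 26.40 = 66.40.

66.40 credits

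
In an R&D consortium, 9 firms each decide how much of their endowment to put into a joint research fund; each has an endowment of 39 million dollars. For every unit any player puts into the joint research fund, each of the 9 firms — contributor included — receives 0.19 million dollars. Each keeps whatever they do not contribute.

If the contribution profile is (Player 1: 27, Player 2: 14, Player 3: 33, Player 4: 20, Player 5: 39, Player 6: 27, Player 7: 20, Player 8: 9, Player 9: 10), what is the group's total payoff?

492.29 million dollars

Total contributed: 27 + 14 + 33 + 20 + 39 + 27 + 20 + 9 + 10 = 199; total kept: 9 × 39 − 199 = 152.
The joint research fund pays out 0.19 × 9 × 199 = 340.29 in aggregate.
Group total = 152 + 340.29 = 492.29.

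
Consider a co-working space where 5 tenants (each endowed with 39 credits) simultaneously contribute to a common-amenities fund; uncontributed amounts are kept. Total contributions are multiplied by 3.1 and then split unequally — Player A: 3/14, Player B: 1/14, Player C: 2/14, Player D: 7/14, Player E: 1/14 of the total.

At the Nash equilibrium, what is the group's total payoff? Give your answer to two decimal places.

276.90 credits

A player with share s gets back 3.1·s per unit contributed, so full contribution is dominant for anyone with s > 1/3.1 = 0.3226 and zero contribution is dominant for anyone below.
The only share above 0.3226 is Player D's 7/14, contributing 39; the remaining 4 contribute 0. Total contributed: 39.
The common-amenities fund pays out 3.1 × 39 = 120.90 in total (split across the unequal shares, but the aggregate is all that matters for the group sum).
The 4 free-riders keep 39 each, adding 156. Group total = 156 + 120.90 = 276.90.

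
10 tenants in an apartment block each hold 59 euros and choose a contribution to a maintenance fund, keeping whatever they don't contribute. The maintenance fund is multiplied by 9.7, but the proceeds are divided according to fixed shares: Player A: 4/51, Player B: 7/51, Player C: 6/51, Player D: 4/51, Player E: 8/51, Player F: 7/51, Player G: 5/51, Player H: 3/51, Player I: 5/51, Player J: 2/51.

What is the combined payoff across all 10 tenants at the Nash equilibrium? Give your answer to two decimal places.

Each unit j contributes comes back to j as 9.7 × (j's share), so j prefers to contribute only if that share exceeds 1/9.7 = 0.1031; otherwise keeping the unit dominates.
Player B, Player C, Player E and Player F are above the threshold, contributing 59 each; the remaining 6 contribute 0. Total contributed: 236.
The maintenance fund pays out 9.7 × 236 = 2289.20 in total (split across the unequal shares, but the aggregate is all that matters for the group sum).
The 6 free-riders keep 59 each, adding 354. Group total = 354 + 2289.20 = 2643.20.

2643.20 euros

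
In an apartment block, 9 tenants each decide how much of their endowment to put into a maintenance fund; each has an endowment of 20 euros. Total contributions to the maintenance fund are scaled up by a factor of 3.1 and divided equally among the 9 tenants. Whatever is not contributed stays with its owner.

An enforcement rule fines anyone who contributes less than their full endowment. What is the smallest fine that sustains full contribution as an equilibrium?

Given the others contribute fully, the best deviation is to contribute 0 (any partial contribution still incurs the fine and gives up units whose private return 0.3444 is below 1).
Deviating from 20 to 0 saves 20 euros but forfeits the deviator's share of the drop in the maintenance fund: 3.1/9 × 20 = 6.89.
So the deviation gain is 20 − 6.89 = 13.11, and the fine must be at least 13.11 euros to wipe it out.

13.11 euros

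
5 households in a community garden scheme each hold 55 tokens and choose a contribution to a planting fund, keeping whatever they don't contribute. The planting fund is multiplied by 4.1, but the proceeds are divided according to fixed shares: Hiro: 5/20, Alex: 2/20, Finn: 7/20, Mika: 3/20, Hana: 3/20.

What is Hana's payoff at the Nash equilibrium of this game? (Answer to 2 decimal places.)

A player with share s gets back 4.1·s per unit contributed, so full contribution is dominant for anyone with s > 1/4.1 = 0.2439 and zero contribution is dominant for anyone below.
Hiro and Finn clear that bar, contributing 55 each; the remaining 3 contribute 0. Total contributed: 110.
Hana keeps 55 and receives 4.1 × 110 × 3/20 = 67.65 from the planting fund, for a payoff of 122.65.

122.65 tokens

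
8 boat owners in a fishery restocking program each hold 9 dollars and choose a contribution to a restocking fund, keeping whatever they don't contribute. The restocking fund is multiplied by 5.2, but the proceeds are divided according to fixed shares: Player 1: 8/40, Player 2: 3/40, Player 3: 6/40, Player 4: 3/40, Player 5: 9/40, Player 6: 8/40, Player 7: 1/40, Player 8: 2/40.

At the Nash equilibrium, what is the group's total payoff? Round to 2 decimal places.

185.40 dollars

Each unit j contributes comes back to j as 5.2 × (j's share), so j prefers to contribute only if that share exceeds 1/5.2 = 0.1923; otherwise keeping the unit dominates.
Player 1, Player 5 and Player 6 are above the threshold, contributing 9 each; the remaining 5 contribute 0. Total contributed: 27.
The restocking fund pays out 5.2 × 27 = 140.40 in total (split across the unequal shares, but the aggregate is all that matters for the group sum).
The 5 free-riders keep 9 each, adding 45. Group total = 45 + 140.40 = 185.40.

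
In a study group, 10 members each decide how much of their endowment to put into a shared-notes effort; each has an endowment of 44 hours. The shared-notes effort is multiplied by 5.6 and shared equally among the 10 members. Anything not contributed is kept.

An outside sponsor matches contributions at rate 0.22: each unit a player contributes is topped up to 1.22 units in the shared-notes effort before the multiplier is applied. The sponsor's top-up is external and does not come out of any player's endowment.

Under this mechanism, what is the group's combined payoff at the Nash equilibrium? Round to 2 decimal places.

440.00 hours

The effective private return is 5.6 × 1.22 / 10 = 0.6832, which is still under 1, so the mechanism doesn't change anyone's dominant strategy: zero contribution.
At the Nash equilibrium no one contributes; group total payoff = 10 × 44 = 440.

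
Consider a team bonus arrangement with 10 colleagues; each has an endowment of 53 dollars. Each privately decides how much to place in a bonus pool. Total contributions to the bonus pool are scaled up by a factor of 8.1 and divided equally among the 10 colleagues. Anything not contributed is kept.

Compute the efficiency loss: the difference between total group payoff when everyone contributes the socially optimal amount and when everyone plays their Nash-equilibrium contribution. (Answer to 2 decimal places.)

Each contributed unit returns 8.1/10 = 0.8100 to its contributor — below 1 — so contributing 0 is dominant for every player. At the Nash equilibrium everyone keeps their 53, and the group total is 10 × 53 = 530.
Each contributed unit returns 8.100 to the group as a whole (0.8100 to each of 10 players), which exceeds 1, so the social optimum is full contribution: group total = 8.100 × 530 = 4293.00.
Efficiency loss = 4293.00 − 530 = 3763.00.

3763.00 dollars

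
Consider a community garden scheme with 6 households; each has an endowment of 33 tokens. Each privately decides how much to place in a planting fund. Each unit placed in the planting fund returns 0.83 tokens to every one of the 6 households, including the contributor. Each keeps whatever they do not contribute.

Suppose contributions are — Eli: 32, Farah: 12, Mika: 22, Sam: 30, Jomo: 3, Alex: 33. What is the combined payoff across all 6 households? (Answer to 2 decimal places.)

723.36 tokens

Total contributed: 32 + 12 + 22 + 30 + 3 + 33 = 132; total kept: 6 × 33 − 132 = 66.
The planting fund pays out 0.83 × 6 × 132 = 657.36 in aggregate.
Group total = 66 + 657.36 = 723.36.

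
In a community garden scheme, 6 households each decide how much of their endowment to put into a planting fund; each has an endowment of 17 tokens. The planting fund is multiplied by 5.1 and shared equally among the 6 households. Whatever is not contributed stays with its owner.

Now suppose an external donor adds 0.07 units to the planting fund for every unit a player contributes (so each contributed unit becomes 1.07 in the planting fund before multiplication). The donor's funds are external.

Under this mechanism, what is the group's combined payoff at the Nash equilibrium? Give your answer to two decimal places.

Even with the mechanism, each unit contributed returns only 5.1 × 1.07 / 6 = 0.9095 per unit of net cost, so contributing nothing is still dominant.
At the Nash equilibrium no one contributes; group total payoff = 6 × 17 = 102.

102.00 tokens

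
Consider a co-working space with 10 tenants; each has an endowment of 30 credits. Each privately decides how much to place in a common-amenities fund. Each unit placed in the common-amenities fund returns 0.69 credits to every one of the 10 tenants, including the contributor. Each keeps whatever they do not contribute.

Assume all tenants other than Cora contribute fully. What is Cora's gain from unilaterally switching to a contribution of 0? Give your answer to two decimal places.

Switching from a contribution of 30 to 0 lets Cora keep an extra 30 credits, but lowers the common-amenities fund by 30, which costs Cora their own share of that drop: 0.69 × 30 = 20.70.
Net gain = 30 − 20.70 = 9.30. The private return per contributed unit (0.69) is below 1, so free-riding is indeed the best response regardless of what the others do.

9.30 credits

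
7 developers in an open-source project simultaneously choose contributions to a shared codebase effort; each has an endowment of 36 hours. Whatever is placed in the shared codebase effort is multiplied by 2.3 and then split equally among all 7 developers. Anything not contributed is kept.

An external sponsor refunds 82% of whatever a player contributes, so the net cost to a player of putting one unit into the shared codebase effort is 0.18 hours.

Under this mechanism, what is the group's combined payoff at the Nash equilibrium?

Under the mechanism each unit contributed yields (2.3/7) / 0.18 = 1.8254 back to its contributor per unit of net cost, which exceeds 1, making full contribution the dominant choice for everyone.
So the Nash equilibrium is full contribution by all 7; the group earns 7 × (36 × 0.82 + 2.3 × 36) = 786.24.

786.24 hours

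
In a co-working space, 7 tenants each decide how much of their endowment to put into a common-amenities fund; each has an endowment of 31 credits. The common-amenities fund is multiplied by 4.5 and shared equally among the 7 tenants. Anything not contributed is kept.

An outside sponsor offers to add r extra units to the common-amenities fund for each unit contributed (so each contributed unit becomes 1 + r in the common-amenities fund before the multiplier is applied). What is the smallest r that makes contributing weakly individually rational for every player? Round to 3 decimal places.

With matching at rate r, one contributed unit becomes (1 + r) in the common-amenities fund and returns 4.5 × (1 + r) / 7 to the contributor.
Setting this equal to 1: 1 + r = 7/4.5 = 1.5556.
So the minimum matching rate is r = 1.5556 − 1 = 0.556.

0.556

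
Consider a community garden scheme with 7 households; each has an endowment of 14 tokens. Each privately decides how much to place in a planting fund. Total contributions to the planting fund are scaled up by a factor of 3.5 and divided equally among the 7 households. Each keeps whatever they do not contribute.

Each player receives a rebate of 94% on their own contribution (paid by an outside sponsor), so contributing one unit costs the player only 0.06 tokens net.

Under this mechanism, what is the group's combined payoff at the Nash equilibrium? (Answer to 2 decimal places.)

435.12 tokens

Under the mechanism each unit contributed yields (3.5/7) / 0.06 = 8.3333 back to its contributor per unit of net cost, which exceeds 1, making full contribution the dominant choice for everyone.
So the Nash equilibrium is full contribution by all 7; the group earns 7 × (14 × 0.94 + 3.5 × 14) = 435.12.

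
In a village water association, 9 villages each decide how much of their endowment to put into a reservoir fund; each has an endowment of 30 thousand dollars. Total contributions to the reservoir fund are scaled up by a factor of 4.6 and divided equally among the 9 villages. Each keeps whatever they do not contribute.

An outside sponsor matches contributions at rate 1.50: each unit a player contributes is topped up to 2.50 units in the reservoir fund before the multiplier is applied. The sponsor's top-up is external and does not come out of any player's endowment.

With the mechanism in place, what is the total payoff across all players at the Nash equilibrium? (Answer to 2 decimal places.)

With the mechanism, a contributed unit returns 4.6 × 2.50 / 9 = 1.2778 per unit of net cost to the contributor — now above 1 — so contributing fully is weakly dominant for every player.
At the Nash equilibrium everyone contributes 30. Group total payoff = 4.6 × 2.50 × 270 = 3105.00.

3105.00 thousand dollars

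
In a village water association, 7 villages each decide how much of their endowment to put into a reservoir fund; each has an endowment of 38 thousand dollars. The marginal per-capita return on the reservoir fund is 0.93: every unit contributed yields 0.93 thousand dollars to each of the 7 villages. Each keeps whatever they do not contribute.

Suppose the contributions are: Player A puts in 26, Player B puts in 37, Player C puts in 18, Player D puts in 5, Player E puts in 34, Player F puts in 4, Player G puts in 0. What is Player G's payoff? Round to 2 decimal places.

Total contributed: 26 + 37 + 18 + 5 + 34 + 4 + 0 = 124.
Each receives 0.93 × 124 = 115.32 from the reservoir fund.
Player G keeps 38 − 0 = 38, so Player G's payoff is 38 + 115.32 = 153.32.

153.32 thousand dollars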